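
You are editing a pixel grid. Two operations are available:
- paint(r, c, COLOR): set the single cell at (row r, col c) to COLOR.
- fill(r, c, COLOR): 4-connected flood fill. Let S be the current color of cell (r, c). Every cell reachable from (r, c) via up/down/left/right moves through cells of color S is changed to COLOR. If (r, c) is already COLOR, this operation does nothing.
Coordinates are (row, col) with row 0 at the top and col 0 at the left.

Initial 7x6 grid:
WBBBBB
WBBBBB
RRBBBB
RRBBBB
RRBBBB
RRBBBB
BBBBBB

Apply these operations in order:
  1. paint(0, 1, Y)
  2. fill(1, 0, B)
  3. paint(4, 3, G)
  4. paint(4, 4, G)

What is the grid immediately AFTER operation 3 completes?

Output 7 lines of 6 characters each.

Answer: BYBBBB
BBBBBB
RRBBBB
RRBBBB
RRBGBB
RRBBBB
BBBBBB

Derivation:
After op 1 paint(0,1,Y):
WYBBBB
WBBBBB
RRBBBB
RRBBBB
RRBBBB
RRBBBB
BBBBBB
After op 2 fill(1,0,B) [2 cells changed]:
BYBBBB
BBBBBB
RRBBBB
RRBBBB
RRBBBB
RRBBBB
BBBBBB
After op 3 paint(4,3,G):
BYBBBB
BBBBBB
RRBBBB
RRBBBB
RRBGBB
RRBBBB
BBBBBB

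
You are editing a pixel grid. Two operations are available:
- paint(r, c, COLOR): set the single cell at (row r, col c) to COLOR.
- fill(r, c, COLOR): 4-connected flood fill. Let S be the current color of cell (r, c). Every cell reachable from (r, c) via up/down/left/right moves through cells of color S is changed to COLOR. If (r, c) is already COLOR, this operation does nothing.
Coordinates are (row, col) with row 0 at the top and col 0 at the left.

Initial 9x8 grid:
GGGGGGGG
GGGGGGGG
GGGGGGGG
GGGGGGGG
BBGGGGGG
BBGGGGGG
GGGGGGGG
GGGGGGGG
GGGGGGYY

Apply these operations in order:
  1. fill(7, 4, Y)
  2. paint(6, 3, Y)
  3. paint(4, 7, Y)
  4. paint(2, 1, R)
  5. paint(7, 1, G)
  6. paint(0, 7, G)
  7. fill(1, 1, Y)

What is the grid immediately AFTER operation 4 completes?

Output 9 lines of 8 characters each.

Answer: YYYYYYYY
YYYYYYYY
YRYYYYYY
YYYYYYYY
BBYYYYYY
BBYYYYYY
YYYYYYYY
YYYYYYYY
YYYYYYYY

Derivation:
After op 1 fill(7,4,Y) [66 cells changed]:
YYYYYYYY
YYYYYYYY
YYYYYYYY
YYYYYYYY
BBYYYYYY
BBYYYYYY
YYYYYYYY
YYYYYYYY
YYYYYYYY
After op 2 paint(6,3,Y):
YYYYYYYY
YYYYYYYY
YYYYYYYY
YYYYYYYY
BBYYYYYY
BBYYYYYY
YYYYYYYY
YYYYYYYY
YYYYYYYY
After op 3 paint(4,7,Y):
YYYYYYYY
YYYYYYYY
YYYYYYYY
YYYYYYYY
BBYYYYYY
BBYYYYYY
YYYYYYYY
YYYYYYYY
YYYYYYYY
After op 4 paint(2,1,R):
YYYYYYYY
YYYYYYYY
YRYYYYYY
YYYYYYYY
BBYYYYYY
BBYYYYYY
YYYYYYYY
YYYYYYYY
YYYYYYYY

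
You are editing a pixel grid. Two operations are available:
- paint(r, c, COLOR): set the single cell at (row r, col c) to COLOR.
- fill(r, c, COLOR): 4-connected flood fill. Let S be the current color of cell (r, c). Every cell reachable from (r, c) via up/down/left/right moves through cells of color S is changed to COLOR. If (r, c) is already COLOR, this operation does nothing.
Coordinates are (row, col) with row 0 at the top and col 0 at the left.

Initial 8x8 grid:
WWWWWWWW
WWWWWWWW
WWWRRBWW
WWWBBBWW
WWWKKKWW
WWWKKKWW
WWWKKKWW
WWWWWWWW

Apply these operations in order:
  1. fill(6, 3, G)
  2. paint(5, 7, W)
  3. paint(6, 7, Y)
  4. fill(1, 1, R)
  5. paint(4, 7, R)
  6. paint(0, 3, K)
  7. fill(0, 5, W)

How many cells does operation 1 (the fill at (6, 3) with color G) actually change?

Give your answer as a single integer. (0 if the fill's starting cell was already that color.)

After op 1 fill(6,3,G) [9 cells changed]:
WWWWWWWW
WWWWWWWW
WWWRRBWW
WWWBBBWW
WWWGGGWW
WWWGGGWW
WWWGGGWW
WWWWWWWW

Answer: 9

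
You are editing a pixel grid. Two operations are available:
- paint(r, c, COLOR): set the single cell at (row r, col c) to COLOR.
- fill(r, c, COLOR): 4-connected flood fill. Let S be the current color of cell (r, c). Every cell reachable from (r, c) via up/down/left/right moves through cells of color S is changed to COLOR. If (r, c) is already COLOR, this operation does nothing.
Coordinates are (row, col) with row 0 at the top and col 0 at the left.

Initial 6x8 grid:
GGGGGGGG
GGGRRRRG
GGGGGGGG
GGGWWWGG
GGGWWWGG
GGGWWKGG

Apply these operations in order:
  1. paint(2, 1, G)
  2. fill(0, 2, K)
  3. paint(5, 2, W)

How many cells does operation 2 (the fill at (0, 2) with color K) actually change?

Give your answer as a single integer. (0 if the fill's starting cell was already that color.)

Answer: 35

Derivation:
After op 1 paint(2,1,G):
GGGGGGGG
GGGRRRRG
GGGGGGGG
GGGWWWGG
GGGWWWGG
GGGWWKGG
After op 2 fill(0,2,K) [35 cells changed]:
KKKKKKKK
KKKRRRRK
KKKKKKKK
KKKWWWKK
KKKWWWKK
KKKWWKKK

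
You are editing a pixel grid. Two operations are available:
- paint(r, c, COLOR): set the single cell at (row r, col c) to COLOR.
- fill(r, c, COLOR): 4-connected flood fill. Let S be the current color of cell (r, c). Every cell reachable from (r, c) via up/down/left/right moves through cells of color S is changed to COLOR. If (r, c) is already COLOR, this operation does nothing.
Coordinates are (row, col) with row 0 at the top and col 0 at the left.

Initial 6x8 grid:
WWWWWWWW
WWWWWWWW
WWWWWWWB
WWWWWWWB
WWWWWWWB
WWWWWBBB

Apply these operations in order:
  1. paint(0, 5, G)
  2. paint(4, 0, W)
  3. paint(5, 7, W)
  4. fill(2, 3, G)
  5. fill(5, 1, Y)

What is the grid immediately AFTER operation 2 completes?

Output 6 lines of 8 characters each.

Answer: WWWWWGWW
WWWWWWWW
WWWWWWWB
WWWWWWWB
WWWWWWWB
WWWWWBBB

Derivation:
After op 1 paint(0,5,G):
WWWWWGWW
WWWWWWWW
WWWWWWWB
WWWWWWWB
WWWWWWWB
WWWWWBBB
After op 2 paint(4,0,W):
WWWWWGWW
WWWWWWWW
WWWWWWWB
WWWWWWWB
WWWWWWWB
WWWWWBBB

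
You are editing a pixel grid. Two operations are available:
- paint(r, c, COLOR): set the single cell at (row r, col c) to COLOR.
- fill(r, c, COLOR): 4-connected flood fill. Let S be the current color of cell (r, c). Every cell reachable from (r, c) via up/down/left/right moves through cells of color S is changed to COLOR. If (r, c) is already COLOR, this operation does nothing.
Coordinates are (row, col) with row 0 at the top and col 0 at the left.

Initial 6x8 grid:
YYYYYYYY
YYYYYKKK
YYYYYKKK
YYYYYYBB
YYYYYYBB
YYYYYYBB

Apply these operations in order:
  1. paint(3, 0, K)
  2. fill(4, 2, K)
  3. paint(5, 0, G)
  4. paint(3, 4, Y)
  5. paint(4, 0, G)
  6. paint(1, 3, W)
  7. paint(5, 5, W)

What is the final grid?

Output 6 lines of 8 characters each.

Answer: KKKKKKKK
KKKWKKKK
KKKKKKKK
KKKKYKBB
GKKKKKBB
GKKKKWBB

Derivation:
After op 1 paint(3,0,K):
YYYYYYYY
YYYYYKKK
YYYYYKKK
KYYYYYBB
YYYYYYBB
YYYYYYBB
After op 2 fill(4,2,K) [35 cells changed]:
KKKKKKKK
KKKKKKKK
KKKKKKKK
KKKKKKBB
KKKKKKBB
KKKKKKBB
After op 3 paint(5,0,G):
KKKKKKKK
KKKKKKKK
KKKKKKKK
KKKKKKBB
KKKKKKBB
GKKKKKBB
After op 4 paint(3,4,Y):
KKKKKKKK
KKKKKKKK
KKKKKKKK
KKKKYKBB
KKKKKKBB
GKKKKKBB
After op 5 paint(4,0,G):
KKKKKKKK
KKKKKKKK
KKKKKKKK
KKKKYKBB
GKKKKKBB
GKKKKKBB
After op 6 paint(1,3,W):
KKKKKKKK
KKKWKKKK
KKKKKKKK
KKKKYKBB
GKKKKKBB
GKKKKKBB
After op 7 paint(5,5,W):
KKKKKKKK
KKKWKKKK
KKKKKKKK
KKKKYKBB
GKKKKKBB
GKKKKWBB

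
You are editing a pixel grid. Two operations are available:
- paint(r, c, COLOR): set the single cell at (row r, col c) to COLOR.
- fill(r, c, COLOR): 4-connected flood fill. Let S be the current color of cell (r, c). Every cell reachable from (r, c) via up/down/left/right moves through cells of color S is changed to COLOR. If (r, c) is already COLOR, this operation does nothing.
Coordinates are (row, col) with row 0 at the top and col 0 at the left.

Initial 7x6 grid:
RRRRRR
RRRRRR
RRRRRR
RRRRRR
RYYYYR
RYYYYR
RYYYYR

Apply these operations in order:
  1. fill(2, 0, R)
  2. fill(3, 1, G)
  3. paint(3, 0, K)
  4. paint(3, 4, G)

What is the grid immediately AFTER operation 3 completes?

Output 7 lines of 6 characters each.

After op 1 fill(2,0,R) [0 cells changed]:
RRRRRR
RRRRRR
RRRRRR
RRRRRR
RYYYYR
RYYYYR
RYYYYR
After op 2 fill(3,1,G) [30 cells changed]:
GGGGGG
GGGGGG
GGGGGG
GGGGGG
GYYYYG
GYYYYG
GYYYYG
After op 3 paint(3,0,K):
GGGGGG
GGGGGG
GGGGGG
KGGGGG
GYYYYG
GYYYYG
GYYYYG

Answer: GGGGGG
GGGGGG
GGGGGG
KGGGGG
GYYYYG
GYYYYG
GYYYYG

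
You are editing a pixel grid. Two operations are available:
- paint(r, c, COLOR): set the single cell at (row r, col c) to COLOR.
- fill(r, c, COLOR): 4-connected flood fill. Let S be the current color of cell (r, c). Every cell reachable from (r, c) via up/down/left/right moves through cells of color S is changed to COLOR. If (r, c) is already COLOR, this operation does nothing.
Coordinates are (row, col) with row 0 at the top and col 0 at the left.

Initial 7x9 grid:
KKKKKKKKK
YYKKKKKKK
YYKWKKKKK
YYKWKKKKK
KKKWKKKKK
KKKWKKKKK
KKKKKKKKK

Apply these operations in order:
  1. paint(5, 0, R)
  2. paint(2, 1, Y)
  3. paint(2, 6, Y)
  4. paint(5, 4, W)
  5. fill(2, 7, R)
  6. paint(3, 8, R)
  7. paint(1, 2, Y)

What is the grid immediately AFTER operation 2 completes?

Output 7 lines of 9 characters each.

Answer: KKKKKKKKK
YYKKKKKKK
YYKWKKKKK
YYKWKKKKK
KKKWKKKKK
RKKWKKKKK
KKKKKKKKK

Derivation:
After op 1 paint(5,0,R):
KKKKKKKKK
YYKKKKKKK
YYKWKKKKK
YYKWKKKKK
KKKWKKKKK
RKKWKKKKK
KKKKKKKKK
After op 2 paint(2,1,Y):
KKKKKKKKK
YYKKKKKKK
YYKWKKKKK
YYKWKKKKK
KKKWKKKKK
RKKWKKKKK
KKKKKKKKK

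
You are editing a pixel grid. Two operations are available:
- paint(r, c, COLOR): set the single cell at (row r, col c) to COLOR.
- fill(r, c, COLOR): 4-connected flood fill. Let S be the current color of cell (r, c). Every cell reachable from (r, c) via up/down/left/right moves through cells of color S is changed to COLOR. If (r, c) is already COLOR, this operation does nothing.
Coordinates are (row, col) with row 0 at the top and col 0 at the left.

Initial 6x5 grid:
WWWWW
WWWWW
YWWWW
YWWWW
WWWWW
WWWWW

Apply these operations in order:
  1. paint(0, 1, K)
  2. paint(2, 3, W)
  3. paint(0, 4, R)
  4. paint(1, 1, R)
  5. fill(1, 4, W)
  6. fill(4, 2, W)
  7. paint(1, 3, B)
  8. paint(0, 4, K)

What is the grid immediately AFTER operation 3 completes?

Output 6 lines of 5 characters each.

After op 1 paint(0,1,K):
WKWWW
WWWWW
YWWWW
YWWWW
WWWWW
WWWWW
After op 2 paint(2,3,W):
WKWWW
WWWWW
YWWWW
YWWWW
WWWWW
WWWWW
After op 3 paint(0,4,R):
WKWWR
WWWWW
YWWWW
YWWWW
WWWWW
WWWWW

Answer: WKWWR
WWWWW
YWWWW
YWWWW
WWWWW
WWWWW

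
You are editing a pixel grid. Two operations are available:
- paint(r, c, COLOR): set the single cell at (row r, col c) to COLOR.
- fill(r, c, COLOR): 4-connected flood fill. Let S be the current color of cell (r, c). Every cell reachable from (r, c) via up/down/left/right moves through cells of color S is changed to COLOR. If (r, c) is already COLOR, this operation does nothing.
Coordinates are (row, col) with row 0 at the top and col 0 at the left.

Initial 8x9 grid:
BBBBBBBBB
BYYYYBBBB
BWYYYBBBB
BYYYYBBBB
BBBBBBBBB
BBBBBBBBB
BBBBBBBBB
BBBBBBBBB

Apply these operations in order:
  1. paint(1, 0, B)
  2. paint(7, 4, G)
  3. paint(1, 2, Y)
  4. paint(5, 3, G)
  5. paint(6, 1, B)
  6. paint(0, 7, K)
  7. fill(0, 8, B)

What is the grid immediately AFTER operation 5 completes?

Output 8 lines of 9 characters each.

After op 1 paint(1,0,B):
BBBBBBBBB
BYYYYBBBB
BWYYYBBBB
BYYYYBBBB
BBBBBBBBB
BBBBBBBBB
BBBBBBBBB
BBBBBBBBB
After op 2 paint(7,4,G):
BBBBBBBBB
BYYYYBBBB
BWYYYBBBB
BYYYYBBBB
BBBBBBBBB
BBBBBBBBB
BBBBBBBBB
BBBBGBBBB
After op 3 paint(1,2,Y):
BBBBBBBBB
BYYYYBBBB
BWYYYBBBB
BYYYYBBBB
BBBBBBBBB
BBBBBBBBB
BBBBBBBBB
BBBBGBBBB
After op 4 paint(5,3,G):
BBBBBBBBB
BYYYYBBBB
BWYYYBBBB
BYYYYBBBB
BBBBBBBBB
BBBGBBBBB
BBBBBBBBB
BBBBGBBBB
After op 5 paint(6,1,B):
BBBBBBBBB
BYYYYBBBB
BWYYYBBBB
BYYYYBBBB
BBBBBBBBB
BBBGBBBBB
BBBBBBBBB
BBBBGBBBB

Answer: BBBBBBBBB
BYYYYBBBB
BWYYYBBBB
BYYYYBBBB
BBBBBBBBB
BBBGBBBBB
BBBBBBBBB
BBBBGBBBB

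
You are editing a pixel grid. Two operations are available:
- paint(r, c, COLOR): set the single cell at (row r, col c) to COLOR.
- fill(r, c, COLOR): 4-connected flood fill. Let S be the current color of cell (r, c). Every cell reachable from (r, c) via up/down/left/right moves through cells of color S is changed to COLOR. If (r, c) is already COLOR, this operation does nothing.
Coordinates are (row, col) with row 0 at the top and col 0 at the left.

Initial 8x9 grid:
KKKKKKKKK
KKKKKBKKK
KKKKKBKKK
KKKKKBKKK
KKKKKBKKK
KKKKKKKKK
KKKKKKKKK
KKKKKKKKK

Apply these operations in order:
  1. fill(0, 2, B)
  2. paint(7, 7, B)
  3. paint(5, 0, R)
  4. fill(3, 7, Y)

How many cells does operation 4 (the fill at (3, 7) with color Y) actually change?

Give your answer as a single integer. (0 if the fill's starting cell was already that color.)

After op 1 fill(0,2,B) [68 cells changed]:
BBBBBBBBB
BBBBBBBBB
BBBBBBBBB
BBBBBBBBB
BBBBBBBBB
BBBBBBBBB
BBBBBBBBB
BBBBBBBBB
After op 2 paint(7,7,B):
BBBBBBBBB
BBBBBBBBB
BBBBBBBBB
BBBBBBBBB
BBBBBBBBB
BBBBBBBBB
BBBBBBBBB
BBBBBBBBB
After op 3 paint(5,0,R):
BBBBBBBBB
BBBBBBBBB
BBBBBBBBB
BBBBBBBBB
BBBBBBBBB
RBBBBBBBB
BBBBBBBBB
BBBBBBBBB
After op 4 fill(3,7,Y) [71 cells changed]:
YYYYYYYYY
YYYYYYYYY
YYYYYYYYY
YYYYYYYYY
YYYYYYYYY
RYYYYYYYY
YYYYYYYYY
YYYYYYYYY

Answer: 71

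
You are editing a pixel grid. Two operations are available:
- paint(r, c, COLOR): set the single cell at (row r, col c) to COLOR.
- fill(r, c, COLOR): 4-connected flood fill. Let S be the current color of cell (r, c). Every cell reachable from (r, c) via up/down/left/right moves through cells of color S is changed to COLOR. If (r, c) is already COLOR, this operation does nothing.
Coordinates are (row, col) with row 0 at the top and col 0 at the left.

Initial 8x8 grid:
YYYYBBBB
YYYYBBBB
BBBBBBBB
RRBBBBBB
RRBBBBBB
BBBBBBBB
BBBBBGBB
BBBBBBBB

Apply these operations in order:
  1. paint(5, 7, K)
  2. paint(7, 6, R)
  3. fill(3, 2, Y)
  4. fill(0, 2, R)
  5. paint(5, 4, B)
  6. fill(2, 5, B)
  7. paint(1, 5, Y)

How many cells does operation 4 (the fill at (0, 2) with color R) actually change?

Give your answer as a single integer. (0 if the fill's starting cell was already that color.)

After op 1 paint(5,7,K):
YYYYBBBB
YYYYBBBB
BBBBBBBB
RRBBBBBB
RRBBBBBB
BBBBBBBK
BBBBBGBB
BBBBBBBB
After op 2 paint(7,6,R):
YYYYBBBB
YYYYBBBB
BBBBBBBB
RRBBBBBB
RRBBBBBB
BBBBBBBK
BBBBBGBB
BBBBBBRB
After op 3 fill(3,2,Y) [49 cells changed]:
YYYYYYYY
YYYYYYYY
YYYYYYYY
RRYYYYYY
RRYYYYYY
YYYYYYYK
YYYYYGYY
YYYYYYRY
After op 4 fill(0,2,R) [57 cells changed]:
RRRRRRRR
RRRRRRRR
RRRRRRRR
RRRRRRRR
RRRRRRRR
RRRRRRRK
RRRRRGRR
RRRRRRRR

Answer: 57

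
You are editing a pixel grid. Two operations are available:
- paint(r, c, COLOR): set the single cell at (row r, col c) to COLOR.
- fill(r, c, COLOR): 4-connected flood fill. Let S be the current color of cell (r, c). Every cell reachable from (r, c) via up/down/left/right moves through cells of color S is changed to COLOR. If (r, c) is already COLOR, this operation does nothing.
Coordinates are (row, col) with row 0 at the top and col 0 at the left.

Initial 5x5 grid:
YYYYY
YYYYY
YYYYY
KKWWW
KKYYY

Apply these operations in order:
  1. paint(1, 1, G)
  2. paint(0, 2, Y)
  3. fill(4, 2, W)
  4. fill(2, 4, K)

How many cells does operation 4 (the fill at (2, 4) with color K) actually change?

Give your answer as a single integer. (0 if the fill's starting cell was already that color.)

Answer: 14

Derivation:
After op 1 paint(1,1,G):
YYYYY
YGYYY
YYYYY
KKWWW
KKYYY
After op 2 paint(0,2,Y):
YYYYY
YGYYY
YYYYY
KKWWW
KKYYY
After op 3 fill(4,2,W) [3 cells changed]:
YYYYY
YGYYY
YYYYY
KKWWW
KKWWW
After op 4 fill(2,4,K) [14 cells changed]:
KKKKK
KGKKK
KKKKK
KKWWW
KKWWW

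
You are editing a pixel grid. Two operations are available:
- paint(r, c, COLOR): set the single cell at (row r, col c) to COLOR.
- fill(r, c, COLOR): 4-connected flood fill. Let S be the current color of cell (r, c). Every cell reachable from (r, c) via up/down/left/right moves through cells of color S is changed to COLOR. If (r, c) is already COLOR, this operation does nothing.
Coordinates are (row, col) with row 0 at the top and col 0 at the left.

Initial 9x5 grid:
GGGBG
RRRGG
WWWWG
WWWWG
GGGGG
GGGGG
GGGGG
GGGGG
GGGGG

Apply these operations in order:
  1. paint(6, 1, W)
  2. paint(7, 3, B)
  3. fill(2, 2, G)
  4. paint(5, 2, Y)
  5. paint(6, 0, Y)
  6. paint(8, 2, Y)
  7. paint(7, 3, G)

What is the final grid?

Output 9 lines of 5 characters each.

Answer: GGGBG
RRRGG
GGGGG
GGGGG
GGGGG
GGYGG
YWGGG
GGGGG
GGYGG

Derivation:
After op 1 paint(6,1,W):
GGGBG
RRRGG
WWWWG
WWWWG
GGGGG
GGGGG
GWGGG
GGGGG
GGGGG
After op 2 paint(7,3,B):
GGGBG
RRRGG
WWWWG
WWWWG
GGGGG
GGGGG
GWGGG
GGGBG
GGGGG
After op 3 fill(2,2,G) [8 cells changed]:
GGGBG
RRRGG
GGGGG
GGGGG
GGGGG
GGGGG
GWGGG
GGGBG
GGGGG
After op 4 paint(5,2,Y):
GGGBG
RRRGG
GGGGG
GGGGG
GGGGG
GGYGG
GWGGG
GGGBG
GGGGG
After op 5 paint(6,0,Y):
GGGBG
RRRGG
GGGGG
GGGGG
GGGGG
GGYGG
YWGGG
GGGBG
GGGGG
After op 6 paint(8,2,Y):
GGGBG
RRRGG
GGGGG
GGGGG
GGGGG
GGYGG
YWGGG
GGGBG
GGYGG
After op 7 paint(7,3,G):
GGGBG
RRRGG
GGGGG
GGGGG
GGGGG
GGYGG
YWGGG
GGGGG
GGYGG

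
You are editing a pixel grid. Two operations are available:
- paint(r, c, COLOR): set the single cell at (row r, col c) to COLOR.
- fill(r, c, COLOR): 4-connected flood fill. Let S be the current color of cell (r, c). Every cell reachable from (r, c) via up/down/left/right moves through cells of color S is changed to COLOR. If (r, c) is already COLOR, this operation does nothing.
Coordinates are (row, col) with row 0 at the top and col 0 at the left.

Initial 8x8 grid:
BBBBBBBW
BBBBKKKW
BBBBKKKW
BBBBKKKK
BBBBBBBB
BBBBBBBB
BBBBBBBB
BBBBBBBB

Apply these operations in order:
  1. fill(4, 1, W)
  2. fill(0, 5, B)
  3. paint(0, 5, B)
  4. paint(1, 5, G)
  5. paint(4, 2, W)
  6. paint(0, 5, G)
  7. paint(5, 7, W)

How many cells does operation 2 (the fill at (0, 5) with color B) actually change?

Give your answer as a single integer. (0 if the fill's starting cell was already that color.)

Answer: 54

Derivation:
After op 1 fill(4,1,W) [51 cells changed]:
WWWWWWWW
WWWWKKKW
WWWWKKKW
WWWWKKKK
WWWWWWWW
WWWWWWWW
WWWWWWWW
WWWWWWWW
After op 2 fill(0,5,B) [54 cells changed]:
BBBBBBBB
BBBBKKKB
BBBBKKKB
BBBBKKKK
BBBBBBBB
BBBBBBBB
BBBBBBBB
BBBBBBBB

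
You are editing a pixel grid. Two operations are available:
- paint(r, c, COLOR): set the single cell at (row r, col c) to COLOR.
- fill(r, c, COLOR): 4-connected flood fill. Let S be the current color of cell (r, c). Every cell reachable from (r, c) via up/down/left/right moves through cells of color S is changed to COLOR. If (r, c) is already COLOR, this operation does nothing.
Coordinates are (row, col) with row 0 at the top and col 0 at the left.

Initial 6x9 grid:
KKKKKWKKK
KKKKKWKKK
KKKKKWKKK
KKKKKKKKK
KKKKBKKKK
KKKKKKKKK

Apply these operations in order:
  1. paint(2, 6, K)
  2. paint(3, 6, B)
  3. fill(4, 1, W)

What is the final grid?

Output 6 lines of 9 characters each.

After op 1 paint(2,6,K):
KKKKKWKKK
KKKKKWKKK
KKKKKWKKK
KKKKKKKKK
KKKKBKKKK
KKKKKKKKK
After op 2 paint(3,6,B):
KKKKKWKKK
KKKKKWKKK
KKKKKWKKK
KKKKKKBKK
KKKKBKKKK
KKKKKKKKK
After op 3 fill(4,1,W) [49 cells changed]:
WWWWWWWWW
WWWWWWWWW
WWWWWWWWW
WWWWWWBWW
WWWWBWWWW
WWWWWWWWW

Answer: WWWWWWWWW
WWWWWWWWW
WWWWWWWWW
WWWWWWBWW
WWWWBWWWW
WWWWWWWWW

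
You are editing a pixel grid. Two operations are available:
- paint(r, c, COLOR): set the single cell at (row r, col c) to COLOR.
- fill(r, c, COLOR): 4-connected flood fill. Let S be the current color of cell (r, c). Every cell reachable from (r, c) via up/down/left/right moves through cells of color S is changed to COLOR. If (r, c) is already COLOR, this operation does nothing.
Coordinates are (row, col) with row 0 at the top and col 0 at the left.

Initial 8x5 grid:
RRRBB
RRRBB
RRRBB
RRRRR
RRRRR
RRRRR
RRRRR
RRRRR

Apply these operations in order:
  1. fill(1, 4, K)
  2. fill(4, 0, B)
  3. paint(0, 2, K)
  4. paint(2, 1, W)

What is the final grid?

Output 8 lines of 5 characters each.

Answer: BBKKK
BBBKK
BWBKK
BBBBB
BBBBB
BBBBB
BBBBB
BBBBB

Derivation:
After op 1 fill(1,4,K) [6 cells changed]:
RRRKK
RRRKK
RRRKK
RRRRR
RRRRR
RRRRR
RRRRR
RRRRR
After op 2 fill(4,0,B) [34 cells changed]:
BBBKK
BBBKK
BBBKK
BBBBB
BBBBB
BBBBB
BBBBB
BBBBB
After op 3 paint(0,2,K):
BBKKK
BBBKK
BBBKK
BBBBB
BBBBB
BBBBB
BBBBB
BBBBB
After op 4 paint(2,1,W):
BBKKK
BBBKK
BWBKK
BBBBB
BBBBB
BBBBB
BBBBB
BBBBB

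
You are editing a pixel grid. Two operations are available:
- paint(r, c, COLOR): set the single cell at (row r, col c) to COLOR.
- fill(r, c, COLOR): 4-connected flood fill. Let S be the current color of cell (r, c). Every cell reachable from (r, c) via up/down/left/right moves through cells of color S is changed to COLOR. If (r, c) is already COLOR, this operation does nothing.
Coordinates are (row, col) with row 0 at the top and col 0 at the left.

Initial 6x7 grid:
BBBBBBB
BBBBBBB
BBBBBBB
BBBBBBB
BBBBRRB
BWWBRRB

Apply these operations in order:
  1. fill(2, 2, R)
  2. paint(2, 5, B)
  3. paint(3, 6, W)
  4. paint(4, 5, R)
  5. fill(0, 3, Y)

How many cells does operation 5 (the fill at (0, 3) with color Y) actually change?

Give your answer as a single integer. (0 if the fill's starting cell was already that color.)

Answer: 38

Derivation:
After op 1 fill(2,2,R) [36 cells changed]:
RRRRRRR
RRRRRRR
RRRRRRR
RRRRRRR
RRRRRRR
RWWRRRR
After op 2 paint(2,5,B):
RRRRRRR
RRRRRRR
RRRRRBR
RRRRRRR
RRRRRRR
RWWRRRR
After op 3 paint(3,6,W):
RRRRRRR
RRRRRRR
RRRRRBR
RRRRRRW
RRRRRRR
RWWRRRR
After op 4 paint(4,5,R):
RRRRRRR
RRRRRRR
RRRRRBR
RRRRRRW
RRRRRRR
RWWRRRR
After op 5 fill(0,3,Y) [38 cells changed]:
YYYYYYY
YYYYYYY
YYYYYBY
YYYYYYW
YYYYYYY
YWWYYYY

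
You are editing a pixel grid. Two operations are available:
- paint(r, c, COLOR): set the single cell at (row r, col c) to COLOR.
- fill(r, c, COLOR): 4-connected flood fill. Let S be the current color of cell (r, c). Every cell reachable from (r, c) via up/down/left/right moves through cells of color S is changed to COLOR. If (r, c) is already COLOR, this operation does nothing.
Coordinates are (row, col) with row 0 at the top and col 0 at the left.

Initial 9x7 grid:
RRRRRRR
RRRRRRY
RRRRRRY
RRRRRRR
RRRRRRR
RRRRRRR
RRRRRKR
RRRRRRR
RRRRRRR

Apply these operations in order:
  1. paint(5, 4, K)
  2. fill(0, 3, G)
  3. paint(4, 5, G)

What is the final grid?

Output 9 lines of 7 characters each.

Answer: GGGGGGG
GGGGGGY
GGGGGGY
GGGGGGG
GGGGGGG
GGGGKGG
GGGGGKG
GGGGGGG
GGGGGGG

Derivation:
After op 1 paint(5,4,K):
RRRRRRR
RRRRRRY
RRRRRRY
RRRRRRR
RRRRRRR
RRRRKRR
RRRRRKR
RRRRRRR
RRRRRRR
After op 2 fill(0,3,G) [59 cells changed]:
GGGGGGG
GGGGGGY
GGGGGGY
GGGGGGG
GGGGGGG
GGGGKGG
GGGGGKG
GGGGGGG
GGGGGGG
After op 3 paint(4,5,G):
GGGGGGG
GGGGGGY
GGGGGGY
GGGGGGG
GGGGGGG
GGGGKGG
GGGGGKG
GGGGGGG
GGGGGGG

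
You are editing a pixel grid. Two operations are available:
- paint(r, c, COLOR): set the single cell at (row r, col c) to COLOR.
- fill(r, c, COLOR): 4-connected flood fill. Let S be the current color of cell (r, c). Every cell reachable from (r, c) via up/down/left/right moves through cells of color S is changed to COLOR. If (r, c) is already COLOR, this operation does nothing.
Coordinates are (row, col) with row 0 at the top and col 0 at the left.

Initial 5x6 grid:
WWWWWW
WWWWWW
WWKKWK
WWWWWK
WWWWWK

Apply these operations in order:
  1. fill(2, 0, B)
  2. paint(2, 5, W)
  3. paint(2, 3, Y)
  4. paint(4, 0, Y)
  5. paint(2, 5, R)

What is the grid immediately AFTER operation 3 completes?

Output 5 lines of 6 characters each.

After op 1 fill(2,0,B) [25 cells changed]:
BBBBBB
BBBBBB
BBKKBK
BBBBBK
BBBBBK
After op 2 paint(2,5,W):
BBBBBB
BBBBBB
BBKKBW
BBBBBK
BBBBBK
After op 3 paint(2,3,Y):
BBBBBB
BBBBBB
BBKYBW
BBBBBK
BBBBBK

Answer: BBBBBB
BBBBBB
BBKYBW
BBBBBK
BBBBBK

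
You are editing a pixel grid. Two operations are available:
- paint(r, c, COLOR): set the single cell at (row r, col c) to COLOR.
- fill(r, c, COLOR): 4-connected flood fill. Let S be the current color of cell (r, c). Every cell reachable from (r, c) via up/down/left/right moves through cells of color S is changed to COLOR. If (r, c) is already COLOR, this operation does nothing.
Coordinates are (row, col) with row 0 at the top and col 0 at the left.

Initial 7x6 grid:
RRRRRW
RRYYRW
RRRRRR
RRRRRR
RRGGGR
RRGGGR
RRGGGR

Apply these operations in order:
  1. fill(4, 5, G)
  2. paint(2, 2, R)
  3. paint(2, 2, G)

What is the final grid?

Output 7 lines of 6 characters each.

After op 1 fill(4,5,G) [29 cells changed]:
GGGGGW
GGYYGW
GGGGGG
GGGGGG
GGGGGG
GGGGGG
GGGGGG
After op 2 paint(2,2,R):
GGGGGW
GGYYGW
GGRGGG
GGGGGG
GGGGGG
GGGGGG
GGGGGG
After op 3 paint(2,2,G):
GGGGGW
GGYYGW
GGGGGG
GGGGGG
GGGGGG
GGGGGG
GGGGGG

Answer: GGGGGW
GGYYGW
GGGGGG
GGGGGG
GGGGGG
GGGGGG
GGGGGG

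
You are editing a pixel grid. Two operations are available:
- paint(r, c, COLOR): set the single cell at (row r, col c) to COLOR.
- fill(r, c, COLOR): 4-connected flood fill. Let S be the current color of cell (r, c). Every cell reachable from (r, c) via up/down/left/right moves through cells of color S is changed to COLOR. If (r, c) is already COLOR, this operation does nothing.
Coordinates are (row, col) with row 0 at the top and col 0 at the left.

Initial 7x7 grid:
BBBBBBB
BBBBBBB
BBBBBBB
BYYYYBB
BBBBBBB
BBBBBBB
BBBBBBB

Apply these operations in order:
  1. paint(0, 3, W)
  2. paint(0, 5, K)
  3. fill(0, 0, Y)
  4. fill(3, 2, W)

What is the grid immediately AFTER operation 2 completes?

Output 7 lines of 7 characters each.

After op 1 paint(0,3,W):
BBBWBBB
BBBBBBB
BBBBBBB
BYYYYBB
BBBBBBB
BBBBBBB
BBBBBBB
After op 2 paint(0,5,K):
BBBWBKB
BBBBBBB
BBBBBBB
BYYYYBB
BBBBBBB
BBBBBBB
BBBBBBB

Answer: BBBWBKB
BBBBBBB
BBBBBBB
BYYYYBB
BBBBBBB
BBBBBBB
BBBBBBB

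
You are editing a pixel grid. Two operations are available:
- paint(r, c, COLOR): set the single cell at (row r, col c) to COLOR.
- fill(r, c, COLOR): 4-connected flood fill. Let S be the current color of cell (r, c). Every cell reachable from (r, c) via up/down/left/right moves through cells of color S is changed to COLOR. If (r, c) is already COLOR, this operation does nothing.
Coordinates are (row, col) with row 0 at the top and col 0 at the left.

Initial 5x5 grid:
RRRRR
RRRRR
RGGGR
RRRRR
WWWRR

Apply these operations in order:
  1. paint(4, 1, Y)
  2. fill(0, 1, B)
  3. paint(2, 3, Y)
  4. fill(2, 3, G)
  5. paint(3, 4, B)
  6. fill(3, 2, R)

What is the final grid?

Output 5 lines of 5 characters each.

After op 1 paint(4,1,Y):
RRRRR
RRRRR
RGGGR
RRRRR
WYWRR
After op 2 fill(0,1,B) [19 cells changed]:
BBBBB
BBBBB
BGGGB
BBBBB
WYWBB
After op 3 paint(2,3,Y):
BBBBB
BBBBB
BGGYB
BBBBB
WYWBB
After op 4 fill(2,3,G) [1 cells changed]:
BBBBB
BBBBB
BGGGB
BBBBB
WYWBB
After op 5 paint(3,4,B):
BBBBB
BBBBB
BGGGB
BBBBB
WYWBB
After op 6 fill(3,2,R) [19 cells changed]:
RRRRR
RRRRR
RGGGR
RRRRR
WYWRR

Answer: RRRRR
RRRRR
RGGGR
RRRRR
WYWRR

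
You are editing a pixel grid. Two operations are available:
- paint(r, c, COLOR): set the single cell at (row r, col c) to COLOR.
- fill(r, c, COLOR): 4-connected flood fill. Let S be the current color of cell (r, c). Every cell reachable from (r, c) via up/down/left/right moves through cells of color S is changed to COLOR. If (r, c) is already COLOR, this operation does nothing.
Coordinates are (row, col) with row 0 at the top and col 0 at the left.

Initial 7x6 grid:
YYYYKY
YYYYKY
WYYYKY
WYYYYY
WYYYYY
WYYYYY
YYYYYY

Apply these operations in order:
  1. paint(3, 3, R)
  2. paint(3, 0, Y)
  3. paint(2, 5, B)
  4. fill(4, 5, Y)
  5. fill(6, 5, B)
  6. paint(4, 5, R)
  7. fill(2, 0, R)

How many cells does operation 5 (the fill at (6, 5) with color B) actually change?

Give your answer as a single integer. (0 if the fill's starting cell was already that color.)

After op 1 paint(3,3,R):
YYYYKY
YYYYKY
WYYYKY
WYYRYY
WYYYYY
WYYYYY
YYYYYY
After op 2 paint(3,0,Y):
YYYYKY
YYYYKY
WYYYKY
YYYRYY
WYYYYY
WYYYYY
YYYYYY
After op 3 paint(2,5,B):
YYYYKY
YYYYKY
WYYYKB
YYYRYY
WYYYYY
WYYYYY
YYYYYY
After op 4 fill(4,5,Y) [0 cells changed]:
YYYYKY
YYYYKY
WYYYKB
YYYRYY
WYYYYY
WYYYYY
YYYYYY
After op 5 fill(6,5,B) [32 cells changed]:
BBBBKY
BBBBKY
WBBBKB
BBBRBB
WBBBBB
WBBBBB
BBBBBB

Answer: 32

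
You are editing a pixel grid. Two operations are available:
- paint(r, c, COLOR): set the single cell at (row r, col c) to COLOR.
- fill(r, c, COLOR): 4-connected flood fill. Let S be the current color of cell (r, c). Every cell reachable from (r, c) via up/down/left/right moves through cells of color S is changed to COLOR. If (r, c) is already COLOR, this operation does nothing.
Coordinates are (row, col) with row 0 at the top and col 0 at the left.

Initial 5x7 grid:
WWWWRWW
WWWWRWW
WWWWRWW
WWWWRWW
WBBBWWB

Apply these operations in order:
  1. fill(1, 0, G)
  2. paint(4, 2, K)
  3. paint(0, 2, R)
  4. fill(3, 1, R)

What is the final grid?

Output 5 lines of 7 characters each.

Answer: RRRRRWW
RRRRRWW
RRRRRWW
RRRRRWW
RBKBWWB

Derivation:
After op 1 fill(1,0,G) [17 cells changed]:
GGGGRWW
GGGGRWW
GGGGRWW
GGGGRWW
GBBBWWB
After op 2 paint(4,2,K):
GGGGRWW
GGGGRWW
GGGGRWW
GGGGRWW
GBKBWWB
After op 3 paint(0,2,R):
GGRGRWW
GGGGRWW
GGGGRWW
GGGGRWW
GBKBWWB
After op 4 fill(3,1,R) [16 cells changed]:
RRRRRWW
RRRRRWW
RRRRRWW
RRRRRWW
RBKBWWB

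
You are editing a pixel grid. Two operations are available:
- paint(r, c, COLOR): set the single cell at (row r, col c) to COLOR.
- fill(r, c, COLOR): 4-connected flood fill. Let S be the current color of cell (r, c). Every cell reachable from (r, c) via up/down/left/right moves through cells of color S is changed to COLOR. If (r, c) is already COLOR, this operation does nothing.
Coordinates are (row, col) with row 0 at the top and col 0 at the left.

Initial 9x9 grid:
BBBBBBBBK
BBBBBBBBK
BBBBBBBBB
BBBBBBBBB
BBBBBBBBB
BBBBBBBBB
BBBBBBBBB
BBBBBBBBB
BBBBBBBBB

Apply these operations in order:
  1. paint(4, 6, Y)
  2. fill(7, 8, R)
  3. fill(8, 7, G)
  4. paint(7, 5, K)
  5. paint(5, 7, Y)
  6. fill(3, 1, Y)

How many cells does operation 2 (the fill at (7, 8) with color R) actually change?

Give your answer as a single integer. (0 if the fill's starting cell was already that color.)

After op 1 paint(4,6,Y):
BBBBBBBBK
BBBBBBBBK
BBBBBBBBB
BBBBBBBBB
BBBBBBYBB
BBBBBBBBB
BBBBBBBBB
BBBBBBBBB
BBBBBBBBB
After op 2 fill(7,8,R) [78 cells changed]:
RRRRRRRRK
RRRRRRRRK
RRRRRRRRR
RRRRRRRRR
RRRRRRYRR
RRRRRRRRR
RRRRRRRRR
RRRRRRRRR
RRRRRRRRR

Answer: 78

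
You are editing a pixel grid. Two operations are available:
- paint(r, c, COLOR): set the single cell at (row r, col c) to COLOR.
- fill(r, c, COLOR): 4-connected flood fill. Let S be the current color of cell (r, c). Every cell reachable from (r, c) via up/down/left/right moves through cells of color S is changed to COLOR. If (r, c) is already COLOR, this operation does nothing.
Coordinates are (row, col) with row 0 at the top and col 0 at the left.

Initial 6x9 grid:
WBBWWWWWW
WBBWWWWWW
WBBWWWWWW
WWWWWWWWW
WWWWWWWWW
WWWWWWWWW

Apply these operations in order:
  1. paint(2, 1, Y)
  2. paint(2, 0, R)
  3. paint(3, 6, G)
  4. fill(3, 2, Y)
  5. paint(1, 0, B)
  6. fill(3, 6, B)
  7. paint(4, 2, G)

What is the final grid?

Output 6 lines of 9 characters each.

After op 1 paint(2,1,Y):
WBBWWWWWW
WBBWWWWWW
WYBWWWWWW
WWWWWWWWW
WWWWWWWWW
WWWWWWWWW
After op 2 paint(2,0,R):
WBBWWWWWW
WBBWWWWWW
RYBWWWWWW
WWWWWWWWW
WWWWWWWWW
WWWWWWWWW
After op 3 paint(3,6,G):
WBBWWWWWW
WBBWWWWWW
RYBWWWWWW
WWWWWWGWW
WWWWWWWWW
WWWWWWWWW
After op 4 fill(3,2,Y) [44 cells changed]:
WBBYYYYYY
WBBYYYYYY
RYBYYYYYY
YYYYYYGYY
YYYYYYYYY
YYYYYYYYY
After op 5 paint(1,0,B):
WBBYYYYYY
BBBYYYYYY
RYBYYYYYY
YYYYYYGYY
YYYYYYYYY
YYYYYYYYY
After op 6 fill(3,6,B) [1 cells changed]:
WBBYYYYYY
BBBYYYYYY
RYBYYYYYY
YYYYYYBYY
YYYYYYYYY
YYYYYYYYY
After op 7 paint(4,2,G):
WBBYYYYYY
BBBYYYYYY
RYBYYYYYY
YYYYYYBYY
YYGYYYYYY
YYYYYYYYY

Answer: WBBYYYYYY
BBBYYYYYY
RYBYYYYYY
YYYYYYBYY
YYGYYYYYY
YYYYYYYYY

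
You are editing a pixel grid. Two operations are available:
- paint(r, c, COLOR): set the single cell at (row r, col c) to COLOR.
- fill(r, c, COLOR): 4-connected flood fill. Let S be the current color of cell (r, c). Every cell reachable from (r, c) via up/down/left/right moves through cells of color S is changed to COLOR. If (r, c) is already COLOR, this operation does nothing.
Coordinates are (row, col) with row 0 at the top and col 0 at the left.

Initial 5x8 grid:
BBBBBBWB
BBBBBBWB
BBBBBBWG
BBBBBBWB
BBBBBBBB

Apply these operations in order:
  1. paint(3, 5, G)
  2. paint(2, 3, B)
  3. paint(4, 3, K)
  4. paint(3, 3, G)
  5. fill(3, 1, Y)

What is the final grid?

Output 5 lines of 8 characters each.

After op 1 paint(3,5,G):
BBBBBBWB
BBBBBBWB
BBBBBBWG
BBBBBGWB
BBBBBBBB
After op 2 paint(2,3,B):
BBBBBBWB
BBBBBBWB
BBBBBBWG
BBBBBGWB
BBBBBBBB
After op 3 paint(4,3,K):
BBBBBBWB
BBBBBBWB
BBBBBBWG
BBBBBGWB
BBBKBBBB
After op 4 paint(3,3,G):
BBBBBBWB
BBBBBBWB
BBBBBBWG
BBBGBGWB
BBBKBBBB
After op 5 fill(3,1,Y) [30 cells changed]:
YYYYYYWB
YYYYYYWB
YYYYYYWG
YYYGYGWY
YYYKYYYY

Answer: YYYYYYWB
YYYYYYWB
YYYYYYWG
YYYGYGWY
YYYKYYYY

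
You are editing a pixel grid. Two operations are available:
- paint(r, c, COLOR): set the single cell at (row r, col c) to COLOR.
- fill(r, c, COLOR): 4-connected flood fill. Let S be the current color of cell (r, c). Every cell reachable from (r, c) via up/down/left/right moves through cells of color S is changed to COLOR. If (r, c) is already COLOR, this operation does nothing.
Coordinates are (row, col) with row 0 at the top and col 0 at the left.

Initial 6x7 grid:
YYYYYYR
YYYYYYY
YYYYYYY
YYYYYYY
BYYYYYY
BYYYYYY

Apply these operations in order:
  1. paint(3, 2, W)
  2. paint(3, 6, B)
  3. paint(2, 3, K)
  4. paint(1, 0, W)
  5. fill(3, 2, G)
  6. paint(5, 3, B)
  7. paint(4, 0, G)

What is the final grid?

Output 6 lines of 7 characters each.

Answer: YYYYYYR
WYYYYYY
YYYKYYY
YYGYYYB
GYYYYYY
BYYBYYY

Derivation:
After op 1 paint(3,2,W):
YYYYYYR
YYYYYYY
YYYYYYY
YYWYYYY
BYYYYYY
BYYYYYY
After op 2 paint(3,6,B):
YYYYYYR
YYYYYYY
YYYYYYY
YYWYYYB
BYYYYYY
BYYYYYY
After op 3 paint(2,3,K):
YYYYYYR
YYYYYYY
YYYKYYY
YYWYYYB
BYYYYYY
BYYYYYY
After op 4 paint(1,0,W):
YYYYYYR
WYYYYYY
YYYKYYY
YYWYYYB
BYYYYYY
BYYYYYY
After op 5 fill(3,2,G) [1 cells changed]:
YYYYYYR
WYYYYYY
YYYKYYY
YYGYYYB
BYYYYYY
BYYYYYY
After op 6 paint(5,3,B):
YYYYYYR
WYYYYYY
YYYKYYY
YYGYYYB
BYYYYYY
BYYBYYY
After op 7 paint(4,0,G):
YYYYYYR
WYYYYYY
YYYKYYY
YYGYYYB
GYYYYYY
BYYBYYY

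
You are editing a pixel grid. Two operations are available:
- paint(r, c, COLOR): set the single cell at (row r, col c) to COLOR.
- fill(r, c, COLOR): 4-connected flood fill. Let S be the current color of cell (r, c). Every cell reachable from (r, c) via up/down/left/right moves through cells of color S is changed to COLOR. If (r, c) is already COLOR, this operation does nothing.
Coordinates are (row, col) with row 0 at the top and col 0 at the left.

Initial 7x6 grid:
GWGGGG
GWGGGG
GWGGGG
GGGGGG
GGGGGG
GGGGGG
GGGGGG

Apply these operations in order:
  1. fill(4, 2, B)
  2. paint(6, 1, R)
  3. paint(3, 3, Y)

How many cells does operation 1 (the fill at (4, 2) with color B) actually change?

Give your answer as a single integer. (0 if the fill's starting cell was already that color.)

Answer: 39

Derivation:
After op 1 fill(4,2,B) [39 cells changed]:
BWBBBB
BWBBBB
BWBBBB
BBBBBB
BBBBBB
BBBBBB
BBBBBB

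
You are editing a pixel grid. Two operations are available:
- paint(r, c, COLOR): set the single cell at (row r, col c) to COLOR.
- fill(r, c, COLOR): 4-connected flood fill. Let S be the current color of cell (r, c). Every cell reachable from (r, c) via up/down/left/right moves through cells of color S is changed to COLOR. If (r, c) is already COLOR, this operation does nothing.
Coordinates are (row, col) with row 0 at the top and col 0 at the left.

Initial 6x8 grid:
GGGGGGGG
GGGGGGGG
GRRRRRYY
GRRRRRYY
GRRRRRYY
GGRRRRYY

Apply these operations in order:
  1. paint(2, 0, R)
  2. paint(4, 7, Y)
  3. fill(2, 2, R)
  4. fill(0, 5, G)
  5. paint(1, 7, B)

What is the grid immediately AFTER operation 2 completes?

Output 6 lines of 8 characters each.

After op 1 paint(2,0,R):
GGGGGGGG
GGGGGGGG
RRRRRRYY
GRRRRRYY
GRRRRRYY
GGRRRRYY
After op 2 paint(4,7,Y):
GGGGGGGG
GGGGGGGG
RRRRRRYY
GRRRRRYY
GRRRRRYY
GGRRRRYY

Answer: GGGGGGGG
GGGGGGGG
RRRRRRYY
GRRRRRYY
GRRRRRYY
GGRRRRYY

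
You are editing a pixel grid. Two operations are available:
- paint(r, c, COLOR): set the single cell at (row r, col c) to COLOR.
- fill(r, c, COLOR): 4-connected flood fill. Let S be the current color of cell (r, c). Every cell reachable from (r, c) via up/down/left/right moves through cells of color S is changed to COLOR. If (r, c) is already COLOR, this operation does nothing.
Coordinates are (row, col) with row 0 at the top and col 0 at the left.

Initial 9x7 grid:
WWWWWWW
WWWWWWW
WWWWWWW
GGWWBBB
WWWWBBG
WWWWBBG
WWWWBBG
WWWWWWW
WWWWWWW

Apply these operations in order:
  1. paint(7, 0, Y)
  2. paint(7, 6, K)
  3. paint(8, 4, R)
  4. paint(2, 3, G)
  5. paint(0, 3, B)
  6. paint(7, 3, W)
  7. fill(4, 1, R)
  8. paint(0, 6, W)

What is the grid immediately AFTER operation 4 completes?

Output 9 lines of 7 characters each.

Answer: WWWWWWW
WWWWWWW
WWWGWWW
GGWWBBB
WWWWBBG
WWWWBBG
WWWWBBG
YWWWWWK
WWWWRWW

Derivation:
After op 1 paint(7,0,Y):
WWWWWWW
WWWWWWW
WWWWWWW
GGWWBBB
WWWWBBG
WWWWBBG
WWWWBBG
YWWWWWW
WWWWWWW
After op 2 paint(7,6,K):
WWWWWWW
WWWWWWW
WWWWWWW
GGWWBBB
WWWWBBG
WWWWBBG
WWWWBBG
YWWWWWK
WWWWWWW
After op 3 paint(8,4,R):
WWWWWWW
WWWWWWW
WWWWWWW
GGWWBBB
WWWWBBG
WWWWBBG
WWWWBBG
YWWWWWK
WWWWRWW
After op 4 paint(2,3,G):
WWWWWWW
WWWWWWW
WWWGWWW
GGWWBBB
WWWWBBG
WWWWBBG
WWWWBBG
YWWWWWK
WWWWRWW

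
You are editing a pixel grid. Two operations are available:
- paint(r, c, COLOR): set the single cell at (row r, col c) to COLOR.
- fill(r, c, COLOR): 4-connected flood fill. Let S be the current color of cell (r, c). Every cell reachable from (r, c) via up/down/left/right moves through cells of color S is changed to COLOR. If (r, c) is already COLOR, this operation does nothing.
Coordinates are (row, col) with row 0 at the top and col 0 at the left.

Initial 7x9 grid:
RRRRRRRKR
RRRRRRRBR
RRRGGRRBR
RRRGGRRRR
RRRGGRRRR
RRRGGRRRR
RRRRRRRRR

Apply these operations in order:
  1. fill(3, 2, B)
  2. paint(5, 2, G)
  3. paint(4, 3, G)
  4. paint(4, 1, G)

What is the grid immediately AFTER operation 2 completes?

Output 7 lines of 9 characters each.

After op 1 fill(3,2,B) [52 cells changed]:
BBBBBBBKB
BBBBBBBBB
BBBGGBBBB
BBBGGBBBB
BBBGGBBBB
BBBGGBBBB
BBBBBBBBB
After op 2 paint(5,2,G):
BBBBBBBKB
BBBBBBBBB
BBBGGBBBB
BBBGGBBBB
BBBGGBBBB
BBGGGBBBB
BBBBBBBBB

Answer: BBBBBBBKB
BBBBBBBBB
BBBGGBBBB
BBBGGBBBB
BBBGGBBBB
BBGGGBBBB
BBBBBBBBB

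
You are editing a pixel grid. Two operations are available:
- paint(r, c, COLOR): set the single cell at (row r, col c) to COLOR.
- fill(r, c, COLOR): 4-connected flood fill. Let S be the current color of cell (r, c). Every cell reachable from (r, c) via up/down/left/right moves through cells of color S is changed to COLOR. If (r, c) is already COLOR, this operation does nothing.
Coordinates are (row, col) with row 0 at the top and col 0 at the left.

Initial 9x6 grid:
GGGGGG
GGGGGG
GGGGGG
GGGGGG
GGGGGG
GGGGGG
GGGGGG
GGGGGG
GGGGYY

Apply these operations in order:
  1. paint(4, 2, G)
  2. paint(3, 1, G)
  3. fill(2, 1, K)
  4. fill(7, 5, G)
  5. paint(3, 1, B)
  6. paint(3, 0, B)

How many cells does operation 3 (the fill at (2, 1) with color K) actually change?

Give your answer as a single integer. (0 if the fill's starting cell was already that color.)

After op 1 paint(4,2,G):
GGGGGG
GGGGGG
GGGGGG
GGGGGG
GGGGGG
GGGGGG
GGGGGG
GGGGGG
GGGGYY
After op 2 paint(3,1,G):
GGGGGG
GGGGGG
GGGGGG
GGGGGG
GGGGGG
GGGGGG
GGGGGG
GGGGGG
GGGGYY
After op 3 fill(2,1,K) [52 cells changed]:
KKKKKK
KKKKKK
KKKKKK
KKKKKK
KKKKKK
KKKKKK
KKKKKK
KKKKKK
KKKKYY

Answer: 52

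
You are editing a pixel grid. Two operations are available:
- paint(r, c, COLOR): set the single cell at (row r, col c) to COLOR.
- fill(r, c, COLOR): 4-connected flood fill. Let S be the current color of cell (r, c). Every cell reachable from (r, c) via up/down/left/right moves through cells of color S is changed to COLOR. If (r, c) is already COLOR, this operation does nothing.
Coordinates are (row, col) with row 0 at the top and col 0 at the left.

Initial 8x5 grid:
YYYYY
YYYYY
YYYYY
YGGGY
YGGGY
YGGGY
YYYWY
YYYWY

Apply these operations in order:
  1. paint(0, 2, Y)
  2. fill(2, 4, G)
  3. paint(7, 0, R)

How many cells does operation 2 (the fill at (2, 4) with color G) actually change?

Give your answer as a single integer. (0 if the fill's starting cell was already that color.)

Answer: 29

Derivation:
After op 1 paint(0,2,Y):
YYYYY
YYYYY
YYYYY
YGGGY
YGGGY
YGGGY
YYYWY
YYYWY
After op 2 fill(2,4,G) [29 cells changed]:
GGGGG
GGGGG
GGGGG
GGGGG
GGGGG
GGGGG
GGGWG
GGGWG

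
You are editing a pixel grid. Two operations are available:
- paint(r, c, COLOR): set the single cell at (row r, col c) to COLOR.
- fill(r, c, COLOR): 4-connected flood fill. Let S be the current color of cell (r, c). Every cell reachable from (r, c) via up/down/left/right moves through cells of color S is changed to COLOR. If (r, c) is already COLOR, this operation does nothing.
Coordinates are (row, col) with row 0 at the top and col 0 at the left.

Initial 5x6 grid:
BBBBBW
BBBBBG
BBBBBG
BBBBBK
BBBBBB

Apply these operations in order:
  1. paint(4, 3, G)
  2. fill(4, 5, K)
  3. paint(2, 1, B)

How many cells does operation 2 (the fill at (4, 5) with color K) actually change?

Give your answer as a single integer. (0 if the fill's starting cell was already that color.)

Answer: 25

Derivation:
After op 1 paint(4,3,G):
BBBBBW
BBBBBG
BBBBBG
BBBBBK
BBBGBB
After op 2 fill(4,5,K) [25 cells changed]:
KKKKKW
KKKKKG
KKKKKG
KKKKKK
KKKGKK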